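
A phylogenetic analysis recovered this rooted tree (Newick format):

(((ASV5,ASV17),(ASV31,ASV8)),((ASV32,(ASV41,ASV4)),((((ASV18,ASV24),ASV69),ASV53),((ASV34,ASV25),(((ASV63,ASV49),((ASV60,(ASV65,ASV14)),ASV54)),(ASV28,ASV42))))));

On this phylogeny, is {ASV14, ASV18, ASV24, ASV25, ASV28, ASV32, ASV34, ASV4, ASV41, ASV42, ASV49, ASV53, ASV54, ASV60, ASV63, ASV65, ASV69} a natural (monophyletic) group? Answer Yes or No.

The most recent common ancestor of these taxa subtends ((ASV32,(ASV41,ASV4)),((((ASV18,ASV24),ASV69),ASV53),((ASV34,ASV25),(((ASV63,ASV49),((ASV60,(ASV65,ASV14)),ASV54)),(ASV28,ASV42))))).
That clade has exactly 17 tips — every listed taxon and nothing else — so the group is monophyletic.

Yes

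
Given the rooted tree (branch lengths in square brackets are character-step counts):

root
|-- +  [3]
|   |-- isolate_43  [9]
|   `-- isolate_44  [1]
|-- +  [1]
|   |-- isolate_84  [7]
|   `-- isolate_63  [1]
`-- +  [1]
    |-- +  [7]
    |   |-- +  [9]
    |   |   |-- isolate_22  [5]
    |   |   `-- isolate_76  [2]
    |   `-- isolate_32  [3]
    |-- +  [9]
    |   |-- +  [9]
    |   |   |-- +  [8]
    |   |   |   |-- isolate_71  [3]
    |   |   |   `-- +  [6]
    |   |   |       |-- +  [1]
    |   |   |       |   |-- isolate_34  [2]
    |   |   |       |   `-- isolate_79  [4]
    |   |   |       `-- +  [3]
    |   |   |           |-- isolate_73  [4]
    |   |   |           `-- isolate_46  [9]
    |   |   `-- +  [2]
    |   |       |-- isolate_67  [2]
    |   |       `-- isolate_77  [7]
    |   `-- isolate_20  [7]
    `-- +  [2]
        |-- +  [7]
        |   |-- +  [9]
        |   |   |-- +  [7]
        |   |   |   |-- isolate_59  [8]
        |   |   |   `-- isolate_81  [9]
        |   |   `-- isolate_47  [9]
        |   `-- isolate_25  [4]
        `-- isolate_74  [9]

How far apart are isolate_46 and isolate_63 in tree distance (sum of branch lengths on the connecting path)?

47

The path runs isolate_46 → … → MRCA → … → isolate_63; the MRCA is the root of the tree.
Branch lengths along that path: 9 + 3 + 6 + 8 + 9 + 9 + 1 + 1 + 1 = 47.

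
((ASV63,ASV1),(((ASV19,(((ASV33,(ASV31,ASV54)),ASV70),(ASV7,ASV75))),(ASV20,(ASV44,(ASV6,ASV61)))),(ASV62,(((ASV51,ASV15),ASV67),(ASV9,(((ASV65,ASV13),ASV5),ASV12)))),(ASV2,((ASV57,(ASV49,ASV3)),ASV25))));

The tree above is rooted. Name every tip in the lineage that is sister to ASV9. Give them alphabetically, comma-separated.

ASV12, ASV13, ASV5, ASV65

ASV9 attaches to the tree at the node subtending (ASV9,(((ASV65,ASV13),ASV5),ASV12)).
The other lineage descending from that same node — the sister group — is (((ASV65,ASV13),ASV5),ASV12); its 4 tips in alphabetical order are the answer.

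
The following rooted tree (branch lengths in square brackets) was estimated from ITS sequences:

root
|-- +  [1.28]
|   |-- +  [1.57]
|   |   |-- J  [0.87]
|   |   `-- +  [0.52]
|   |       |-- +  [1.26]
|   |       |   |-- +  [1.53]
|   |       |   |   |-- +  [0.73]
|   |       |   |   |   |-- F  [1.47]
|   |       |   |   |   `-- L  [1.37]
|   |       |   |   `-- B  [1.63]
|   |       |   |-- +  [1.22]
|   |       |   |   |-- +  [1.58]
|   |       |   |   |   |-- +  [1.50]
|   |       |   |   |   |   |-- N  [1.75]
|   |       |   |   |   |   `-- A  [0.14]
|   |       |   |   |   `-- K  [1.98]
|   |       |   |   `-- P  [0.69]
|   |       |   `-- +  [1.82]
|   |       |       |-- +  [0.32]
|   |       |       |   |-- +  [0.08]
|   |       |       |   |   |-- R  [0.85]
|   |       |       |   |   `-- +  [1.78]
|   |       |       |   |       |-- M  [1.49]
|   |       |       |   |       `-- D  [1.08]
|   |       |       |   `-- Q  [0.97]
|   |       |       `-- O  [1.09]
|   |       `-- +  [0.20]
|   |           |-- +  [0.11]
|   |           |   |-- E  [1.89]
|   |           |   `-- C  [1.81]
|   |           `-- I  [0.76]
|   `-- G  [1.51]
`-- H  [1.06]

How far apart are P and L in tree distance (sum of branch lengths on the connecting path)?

5.54

The path runs P → … → MRCA → … → L; the MRCA is the node subtending (((F,L),B),(((N,A),K),P),(((R,(M,D)),Q),O)).
Branch lengths along that path: 0.69 + 1.22 + 1.53 + 0.73 + 1.37 = 5.54.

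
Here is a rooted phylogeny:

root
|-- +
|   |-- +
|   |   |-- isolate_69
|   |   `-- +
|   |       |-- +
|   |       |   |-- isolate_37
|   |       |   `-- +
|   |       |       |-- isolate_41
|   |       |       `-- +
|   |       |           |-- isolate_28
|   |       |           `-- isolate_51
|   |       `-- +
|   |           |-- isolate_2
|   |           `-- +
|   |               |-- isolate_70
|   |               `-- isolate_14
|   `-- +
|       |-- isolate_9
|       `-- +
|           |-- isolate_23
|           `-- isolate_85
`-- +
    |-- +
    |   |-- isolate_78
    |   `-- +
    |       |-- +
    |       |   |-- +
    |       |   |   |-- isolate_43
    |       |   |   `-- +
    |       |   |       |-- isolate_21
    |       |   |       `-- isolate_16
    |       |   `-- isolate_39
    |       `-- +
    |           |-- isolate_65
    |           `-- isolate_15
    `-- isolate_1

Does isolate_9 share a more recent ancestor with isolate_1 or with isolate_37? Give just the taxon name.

The MRCA of isolate_9 and isolate_37 subtends ((isolate_69,((isolate_37,(isolate_41,(isolate_28,isolate_51))),(isolate_2,(isolate_70,isolate_14)))),(isolate_9,(isolate_23,isolate_85))) (11 taxa).
The MRCA of isolate_9 and isolate_1 is the root, subtending the entire tree (19 taxa).
The first is nested inside the second, so isolate_9 shares a more recent common ancestor with isolate_37.

isolate_37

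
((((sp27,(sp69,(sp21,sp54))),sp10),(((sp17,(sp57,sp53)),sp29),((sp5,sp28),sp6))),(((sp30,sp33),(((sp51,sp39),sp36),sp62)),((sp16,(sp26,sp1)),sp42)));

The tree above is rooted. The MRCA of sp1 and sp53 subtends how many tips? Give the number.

22

The MRCA of sp1 and sp53 is the root, so the clade is the entire tree.
That clade contains 22 terminal taxa: sp1, sp10, sp16, sp17, sp21, sp26, sp27, sp28, sp29, sp30, sp33, sp36, sp39, sp42, sp5, sp51, sp53, sp54, sp57, sp6, sp62, sp69.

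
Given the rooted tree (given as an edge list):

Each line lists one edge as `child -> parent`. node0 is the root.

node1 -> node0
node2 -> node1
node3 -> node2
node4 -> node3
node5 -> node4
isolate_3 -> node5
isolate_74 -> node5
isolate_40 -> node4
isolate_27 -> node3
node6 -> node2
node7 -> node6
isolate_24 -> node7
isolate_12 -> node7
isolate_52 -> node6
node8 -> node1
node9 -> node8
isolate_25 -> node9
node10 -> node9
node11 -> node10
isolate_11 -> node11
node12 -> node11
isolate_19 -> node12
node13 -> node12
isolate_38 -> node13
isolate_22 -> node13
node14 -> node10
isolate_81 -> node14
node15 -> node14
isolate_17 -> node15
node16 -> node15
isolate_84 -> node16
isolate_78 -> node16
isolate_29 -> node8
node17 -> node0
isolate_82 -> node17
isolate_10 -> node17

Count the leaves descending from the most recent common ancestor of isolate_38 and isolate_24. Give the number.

17

The MRCA of isolate_38 and isolate_24 is the node subtending (((((isolate_3,isolate_74),isolate_40),isolate_27),((isolate_24,isolate_12),isolate_52)),((isolate_25,((isolate_11,(isolate_19,(isolate_38,isolate_22))),(isolate_81,(isolate_17,(isolate_84,isolate_78))))),isolate_29)).
That clade contains 17 terminal taxa: isolate_11, isolate_12, isolate_17, isolate_19, isolate_22, isolate_24, isolate_25, isolate_27, isolate_29, isolate_3, isolate_38, isolate_40, isolate_52, isolate_74, isolate_78, isolate_81, isolate_84.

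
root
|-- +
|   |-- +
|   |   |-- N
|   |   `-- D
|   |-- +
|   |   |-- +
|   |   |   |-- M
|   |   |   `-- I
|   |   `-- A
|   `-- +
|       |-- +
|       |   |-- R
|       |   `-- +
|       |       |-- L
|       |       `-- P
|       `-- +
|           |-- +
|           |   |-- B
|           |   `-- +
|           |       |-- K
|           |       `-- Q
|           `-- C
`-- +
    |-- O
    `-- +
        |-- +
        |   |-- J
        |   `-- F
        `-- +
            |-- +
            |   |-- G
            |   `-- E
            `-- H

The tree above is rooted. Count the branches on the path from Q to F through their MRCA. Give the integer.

The MRCA of Q and F is the root of the tree.
From Q up to that node: 6 branches. From F up to the same node: 4 branches. Total: 6 + 4 = 10.

10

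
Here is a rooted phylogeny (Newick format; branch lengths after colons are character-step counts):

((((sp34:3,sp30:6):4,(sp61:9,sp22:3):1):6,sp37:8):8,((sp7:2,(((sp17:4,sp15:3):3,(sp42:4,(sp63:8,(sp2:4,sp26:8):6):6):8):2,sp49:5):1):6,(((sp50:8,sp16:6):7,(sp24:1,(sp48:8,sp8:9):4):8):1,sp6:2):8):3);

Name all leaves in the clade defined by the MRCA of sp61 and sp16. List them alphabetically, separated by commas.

Tracing sp61: it sits inside (sp61,sp22).
Tracing sp16: it sits inside (sp50,sp16).
The smallest clade enclosing both is the whole tree (their MRCA is the root), so the answer is all 19 tips in alphabetical order.

sp15, sp16, sp17, sp2, sp22, sp24, sp26, sp30, sp34, sp37, sp42, sp48, sp49, sp50, sp6, sp61, sp63, sp7, sp8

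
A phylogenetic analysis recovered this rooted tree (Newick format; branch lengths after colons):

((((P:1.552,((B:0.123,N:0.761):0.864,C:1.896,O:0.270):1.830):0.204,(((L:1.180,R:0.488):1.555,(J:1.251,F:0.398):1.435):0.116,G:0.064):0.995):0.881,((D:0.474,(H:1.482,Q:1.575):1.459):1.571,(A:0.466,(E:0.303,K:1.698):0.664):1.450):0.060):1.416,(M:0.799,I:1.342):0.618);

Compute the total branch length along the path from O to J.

6.101

The path runs O → … → MRCA → … → J; the MRCA is the node subtending ((P,((B,N),C,O)),(((L,R),(J,F)),G)).
Branch lengths along that path: 0.270 + 1.830 + 0.204 + 0.995 + 0.116 + 1.435 + 1.251 = 6.101.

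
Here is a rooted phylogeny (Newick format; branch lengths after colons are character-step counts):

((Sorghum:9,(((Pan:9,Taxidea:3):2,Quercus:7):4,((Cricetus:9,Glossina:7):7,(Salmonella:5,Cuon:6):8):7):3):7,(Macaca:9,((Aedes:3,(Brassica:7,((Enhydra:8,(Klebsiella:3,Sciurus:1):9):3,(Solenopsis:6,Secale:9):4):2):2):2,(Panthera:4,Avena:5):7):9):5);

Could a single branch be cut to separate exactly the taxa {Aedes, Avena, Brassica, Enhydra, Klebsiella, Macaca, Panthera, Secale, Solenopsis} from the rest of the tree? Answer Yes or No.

The MRCA of the listed taxa subtends (Macaca,((Aedes,(Brassica,((Enhydra,(Klebsiella,Sciurus)),(Solenopsis,Secale)))),(Panthera,Avena))).
That clade also contains Sciurus, which is not in the proposed group, so the group is not monophyletic.

No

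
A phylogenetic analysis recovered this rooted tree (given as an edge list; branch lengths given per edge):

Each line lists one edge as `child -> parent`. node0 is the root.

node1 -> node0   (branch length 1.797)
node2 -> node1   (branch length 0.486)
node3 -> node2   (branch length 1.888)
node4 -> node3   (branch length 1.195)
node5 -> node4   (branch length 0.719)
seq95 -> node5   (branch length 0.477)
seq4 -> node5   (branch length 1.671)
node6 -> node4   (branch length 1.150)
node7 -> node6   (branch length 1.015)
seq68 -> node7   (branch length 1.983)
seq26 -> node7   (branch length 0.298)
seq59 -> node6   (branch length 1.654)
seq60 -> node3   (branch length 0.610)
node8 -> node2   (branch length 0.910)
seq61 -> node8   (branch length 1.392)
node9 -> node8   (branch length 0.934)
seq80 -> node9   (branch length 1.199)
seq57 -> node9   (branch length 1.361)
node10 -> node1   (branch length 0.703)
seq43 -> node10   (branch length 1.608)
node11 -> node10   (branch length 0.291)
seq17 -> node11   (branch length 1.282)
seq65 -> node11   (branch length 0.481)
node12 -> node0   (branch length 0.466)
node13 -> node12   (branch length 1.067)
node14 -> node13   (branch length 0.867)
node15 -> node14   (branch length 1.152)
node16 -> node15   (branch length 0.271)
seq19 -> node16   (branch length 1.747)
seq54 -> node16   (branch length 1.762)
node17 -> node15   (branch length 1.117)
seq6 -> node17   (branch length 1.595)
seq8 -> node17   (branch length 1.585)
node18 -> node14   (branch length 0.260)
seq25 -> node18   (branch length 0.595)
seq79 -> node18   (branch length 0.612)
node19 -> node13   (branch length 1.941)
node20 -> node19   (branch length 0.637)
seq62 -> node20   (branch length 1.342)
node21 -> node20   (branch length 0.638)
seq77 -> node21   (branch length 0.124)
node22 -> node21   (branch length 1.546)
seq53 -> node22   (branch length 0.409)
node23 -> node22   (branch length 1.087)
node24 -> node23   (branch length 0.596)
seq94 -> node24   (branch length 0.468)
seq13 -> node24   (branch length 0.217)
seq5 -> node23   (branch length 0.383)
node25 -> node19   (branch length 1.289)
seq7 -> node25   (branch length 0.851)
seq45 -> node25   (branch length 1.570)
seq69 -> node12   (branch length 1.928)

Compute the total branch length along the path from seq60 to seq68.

The path runs seq60 → … → MRCA → … → seq68; the MRCA is the node subtending (((seq95,seq4),((seq68,seq26),seq59)),seq60).
Branch lengths along that path: 0.610 + 1.195 + 1.150 + 1.015 + 1.983 = 5.953.

5.953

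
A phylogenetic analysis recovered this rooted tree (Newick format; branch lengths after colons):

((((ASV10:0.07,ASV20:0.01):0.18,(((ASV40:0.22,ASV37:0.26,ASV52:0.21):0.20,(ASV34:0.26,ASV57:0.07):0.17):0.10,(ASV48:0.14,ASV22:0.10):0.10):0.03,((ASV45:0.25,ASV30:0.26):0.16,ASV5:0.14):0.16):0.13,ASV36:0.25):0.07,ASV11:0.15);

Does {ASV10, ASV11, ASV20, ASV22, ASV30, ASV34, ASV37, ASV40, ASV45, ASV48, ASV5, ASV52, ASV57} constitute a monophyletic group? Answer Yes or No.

The MRCA of the listed taxa is the root, so the smallest clade containing them is the whole tree.
That clade also contains ASV36, which is not in the proposed group, so the group is not monophyletic.

No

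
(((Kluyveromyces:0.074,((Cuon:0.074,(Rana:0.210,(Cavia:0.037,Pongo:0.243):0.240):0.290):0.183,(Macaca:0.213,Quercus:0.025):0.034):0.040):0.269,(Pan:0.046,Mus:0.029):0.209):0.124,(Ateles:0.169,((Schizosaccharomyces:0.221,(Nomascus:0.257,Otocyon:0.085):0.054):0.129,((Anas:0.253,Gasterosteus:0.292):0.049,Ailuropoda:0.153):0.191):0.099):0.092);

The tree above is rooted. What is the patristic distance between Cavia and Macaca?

The path runs Cavia → … → MRCA → … → Macaca; the MRCA is the node subtending ((Cuon,(Rana,(Cavia,Pongo))),(Macaca,Quercus)).
Branch lengths along that path: 0.037 + 0.240 + 0.290 + 0.183 + 0.034 + 0.213 = 0.997.

0.997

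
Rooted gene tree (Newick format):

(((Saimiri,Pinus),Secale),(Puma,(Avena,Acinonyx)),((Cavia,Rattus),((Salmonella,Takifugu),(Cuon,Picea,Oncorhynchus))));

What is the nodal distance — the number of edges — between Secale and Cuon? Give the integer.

6

The MRCA of Secale and Cuon is the root of the tree.
From Secale up to that node: 2 branches. From Cuon up to the same node: 4 branches. Total: 2 + 4 = 6.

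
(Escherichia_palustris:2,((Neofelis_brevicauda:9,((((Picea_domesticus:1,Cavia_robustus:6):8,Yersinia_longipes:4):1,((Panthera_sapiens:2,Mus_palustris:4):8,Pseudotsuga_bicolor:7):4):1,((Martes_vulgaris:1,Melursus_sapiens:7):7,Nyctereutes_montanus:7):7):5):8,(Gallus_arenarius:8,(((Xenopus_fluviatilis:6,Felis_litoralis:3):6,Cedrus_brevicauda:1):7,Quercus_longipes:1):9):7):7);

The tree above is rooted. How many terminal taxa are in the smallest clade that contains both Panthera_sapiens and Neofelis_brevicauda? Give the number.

The MRCA of Panthera_sapiens and Neofelis_brevicauda is the node subtending (Neofelis_brevicauda,((((Picea_domesticus,Cavia_robustus),Yersinia_longipes),((Panthera_sapiens,Mus_palustris),Pseudotsuga_bicolor)),((Martes_vulgaris,Melursus_sapiens),Nyctereutes_montanus))).
That clade contains 10 terminal taxa: Cavia_robustus, Martes_vulgaris, Melursus_sapiens, Mus_palustris, Neofelis_brevicauda, Nyctereutes_montanus, Panthera_sapiens, Picea_domesticus, Pseudotsuga_bicolor, Yersinia_longipes.

10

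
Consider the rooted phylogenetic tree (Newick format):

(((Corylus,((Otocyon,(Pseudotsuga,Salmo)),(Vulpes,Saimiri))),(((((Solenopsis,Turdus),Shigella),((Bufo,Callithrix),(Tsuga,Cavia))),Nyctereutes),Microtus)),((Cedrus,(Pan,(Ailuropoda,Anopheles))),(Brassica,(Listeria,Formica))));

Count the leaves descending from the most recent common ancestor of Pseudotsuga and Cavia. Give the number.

The MRCA of Pseudotsuga and Cavia is the node subtending ((Corylus,((Otocyon,(Pseudotsuga,Salmo)),(Vulpes,Saimiri))),(((((Solenopsis,Turdus),Shigella),((Bufo,Callithrix),(Tsuga,Cavia))),Nyctereutes),Microtus)).
That clade contains 15 terminal taxa: Bufo, Callithrix, Cavia, Corylus, Microtus, Nyctereutes, Otocyon, Pseudotsuga, Saimiri, Salmo, Shigella, Solenopsis, Tsuga, Turdus, Vulpes.

15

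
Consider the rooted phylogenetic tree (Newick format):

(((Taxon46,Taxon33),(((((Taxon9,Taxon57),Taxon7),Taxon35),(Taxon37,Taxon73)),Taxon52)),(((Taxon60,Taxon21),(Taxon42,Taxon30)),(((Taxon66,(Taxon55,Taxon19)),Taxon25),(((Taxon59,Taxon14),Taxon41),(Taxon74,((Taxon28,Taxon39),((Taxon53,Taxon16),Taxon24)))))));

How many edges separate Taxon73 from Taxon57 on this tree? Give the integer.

The MRCA of Taxon73 and Taxon57 is the node subtending ((((Taxon9,Taxon57),Taxon7),Taxon35),(Taxon37,Taxon73)).
From Taxon73 up to that node: 2 branches. From Taxon57 up to the same node: 4 branches. Total: 2 + 4 = 6.

6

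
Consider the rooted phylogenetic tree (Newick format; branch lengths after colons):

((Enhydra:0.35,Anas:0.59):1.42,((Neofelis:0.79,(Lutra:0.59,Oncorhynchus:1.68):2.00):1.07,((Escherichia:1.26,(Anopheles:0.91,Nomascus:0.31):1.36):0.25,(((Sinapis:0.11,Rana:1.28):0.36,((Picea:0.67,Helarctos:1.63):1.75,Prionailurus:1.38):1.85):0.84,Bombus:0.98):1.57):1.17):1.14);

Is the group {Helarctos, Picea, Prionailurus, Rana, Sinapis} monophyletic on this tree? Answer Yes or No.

Yes

The most recent common ancestor of these taxa subtends ((Sinapis,Rana),((Picea,Helarctos),Prionailurus)).
That clade has exactly 5 tips — every listed taxon and nothing else — so the group is monophyletic.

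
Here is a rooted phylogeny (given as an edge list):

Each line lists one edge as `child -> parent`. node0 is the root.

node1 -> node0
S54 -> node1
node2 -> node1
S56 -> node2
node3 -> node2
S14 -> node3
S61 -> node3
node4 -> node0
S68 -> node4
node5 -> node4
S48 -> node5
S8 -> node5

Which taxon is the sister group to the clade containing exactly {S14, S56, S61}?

The clade containing exactly {S14, S56, S61} attaches to the tree at the node subtending (S54,(S56,(S14,S61))).
The other lineage descending from that same node — the sister group — is the single tip S54.

S54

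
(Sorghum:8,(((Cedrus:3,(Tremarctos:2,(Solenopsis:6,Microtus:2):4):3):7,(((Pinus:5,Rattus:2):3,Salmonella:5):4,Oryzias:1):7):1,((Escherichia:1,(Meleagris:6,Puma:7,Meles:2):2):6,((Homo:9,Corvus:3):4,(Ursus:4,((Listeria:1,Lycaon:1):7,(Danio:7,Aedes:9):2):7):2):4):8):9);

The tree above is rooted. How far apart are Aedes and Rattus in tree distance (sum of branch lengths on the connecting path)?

The path runs Aedes → … → MRCA → … → Rattus; the MRCA is the node subtending (((Cedrus,(Tremarctos,(Solenopsis,Microtus))),(((Pinus,Rattus),Salmonella),Oryzias)),((Escherichia,(Meleagris,Puma,Meles)),((Homo,Corvus),(Ursus,((Listeria,Lycaon),(Danio,Aedes)))))).
Branch lengths along that path: 9 + 2 + 7 + 2 + 4 + 8 + 1 + 7 + 4 + 3 + 2 = 49.

49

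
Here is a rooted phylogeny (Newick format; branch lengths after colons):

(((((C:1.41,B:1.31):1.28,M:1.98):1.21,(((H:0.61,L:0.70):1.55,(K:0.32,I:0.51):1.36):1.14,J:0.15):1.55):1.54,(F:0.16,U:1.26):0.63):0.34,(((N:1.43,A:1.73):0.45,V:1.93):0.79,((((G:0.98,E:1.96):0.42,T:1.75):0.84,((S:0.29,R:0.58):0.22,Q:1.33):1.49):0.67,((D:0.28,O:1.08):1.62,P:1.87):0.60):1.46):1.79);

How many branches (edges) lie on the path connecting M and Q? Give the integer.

9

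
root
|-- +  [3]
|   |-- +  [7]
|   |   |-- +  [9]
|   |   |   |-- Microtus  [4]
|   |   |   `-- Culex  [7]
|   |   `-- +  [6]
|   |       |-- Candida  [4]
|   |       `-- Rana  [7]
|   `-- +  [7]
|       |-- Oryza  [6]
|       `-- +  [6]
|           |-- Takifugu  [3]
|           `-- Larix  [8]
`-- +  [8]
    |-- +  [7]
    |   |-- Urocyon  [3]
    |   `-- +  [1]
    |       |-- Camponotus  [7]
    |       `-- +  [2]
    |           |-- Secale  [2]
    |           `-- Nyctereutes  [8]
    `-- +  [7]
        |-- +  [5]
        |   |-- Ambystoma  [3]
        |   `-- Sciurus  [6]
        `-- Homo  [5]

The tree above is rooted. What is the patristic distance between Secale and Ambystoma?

The path runs Secale → … → MRCA → … → Ambystoma; the MRCA is the node subtending ((Urocyon,(Camponotus,(Secale,Nyctereutes))),((Ambystoma,Sciurus),Homo)).
Branch lengths along that path: 2 + 2 + 1 + 7 + 7 + 5 + 3 = 27.

27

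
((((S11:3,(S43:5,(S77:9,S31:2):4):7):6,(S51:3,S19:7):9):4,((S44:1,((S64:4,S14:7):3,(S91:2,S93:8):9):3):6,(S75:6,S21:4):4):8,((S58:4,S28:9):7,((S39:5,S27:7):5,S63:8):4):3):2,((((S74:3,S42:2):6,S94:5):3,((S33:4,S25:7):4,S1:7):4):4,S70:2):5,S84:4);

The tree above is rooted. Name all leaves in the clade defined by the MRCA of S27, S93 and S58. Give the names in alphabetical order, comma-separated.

Tracing S27: it sits inside (S39,S27).
Tracing S93: it sits inside (S91,S93).
Tracing S58: it sits inside (S58,S28).
The smallest clade enclosing all 3 is (((S11,(S43,(S77,S31))),(S51,S19)),((S44,((S64,S14),(S91,S93))),(S75,S21)),((S58,S28),((S39,S27),S63))); the answer is its 18 terminal taxa in alphabetical order.

S11, S14, S19, S21, S27, S28, S31, S39, S43, S44, S51, S58, S63, S64, S75, S77, S91, S93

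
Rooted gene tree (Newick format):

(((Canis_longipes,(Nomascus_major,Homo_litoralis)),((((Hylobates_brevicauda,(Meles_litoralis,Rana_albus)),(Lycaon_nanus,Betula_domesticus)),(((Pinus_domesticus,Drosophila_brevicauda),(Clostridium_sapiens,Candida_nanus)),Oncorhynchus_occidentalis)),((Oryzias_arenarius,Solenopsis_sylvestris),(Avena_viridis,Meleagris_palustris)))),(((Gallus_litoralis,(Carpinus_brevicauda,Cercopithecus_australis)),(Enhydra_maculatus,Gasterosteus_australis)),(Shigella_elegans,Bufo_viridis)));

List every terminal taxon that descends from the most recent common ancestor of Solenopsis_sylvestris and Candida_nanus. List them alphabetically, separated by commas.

Tracing Solenopsis_sylvestris: it sits inside (Oryzias_arenarius,Solenopsis_sylvestris).
Tracing Candida_nanus: it sits inside (Clostridium_sapiens,Candida_nanus).
The smallest clade enclosing both is ((((Hylobates_brevicauda,(Meles_litoralis,Rana_albus)),(Lycaon_nanus,Betula_domesticus)),(((Pinus_domesticus,Drosophila_brevicauda),(Clostridium_sapiens,Candida_nanus)),Oncorhynchus_occidentalis)),((Oryzias_arenarius,Solenopsis_sylvestris),(Avena_viridis,Meleagris_palustris))); the answer is its 14 terminal taxa in alphabetical order.

Avena_viridis, Betula_domesticus, Candida_nanus, Clostridium_sapiens, Drosophila_brevicauda, Hylobates_brevicauda, Lycaon_nanus, Meleagris_palustris, Meles_litoralis, Oncorhynchus_occidentalis, Oryzias_arenarius, Pinus_domesticus, Rana_albus, Solenopsis_sylvestris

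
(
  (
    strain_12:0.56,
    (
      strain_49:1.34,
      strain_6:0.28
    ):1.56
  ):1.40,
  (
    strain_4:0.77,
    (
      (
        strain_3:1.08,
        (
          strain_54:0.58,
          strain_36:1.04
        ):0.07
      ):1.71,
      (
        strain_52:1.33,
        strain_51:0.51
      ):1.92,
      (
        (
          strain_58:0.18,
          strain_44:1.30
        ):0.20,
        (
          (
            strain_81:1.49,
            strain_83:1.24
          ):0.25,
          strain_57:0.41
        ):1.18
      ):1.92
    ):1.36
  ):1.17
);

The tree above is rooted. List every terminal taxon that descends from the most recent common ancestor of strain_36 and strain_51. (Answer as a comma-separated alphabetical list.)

strain_3, strain_36, strain_44, strain_51, strain_52, strain_54, strain_57, strain_58, strain_81, strain_83

Tracing strain_36: it sits inside (strain_54,strain_36).
Tracing strain_51: it sits inside (strain_52,strain_51).
The smallest clade enclosing both is ((strain_3,(strain_54,strain_36)),(strain_52,strain_51),((strain_58,strain_44),((strain_81,strain_83),strain_57))); the answer is its 10 terminal taxa in alphabetical order.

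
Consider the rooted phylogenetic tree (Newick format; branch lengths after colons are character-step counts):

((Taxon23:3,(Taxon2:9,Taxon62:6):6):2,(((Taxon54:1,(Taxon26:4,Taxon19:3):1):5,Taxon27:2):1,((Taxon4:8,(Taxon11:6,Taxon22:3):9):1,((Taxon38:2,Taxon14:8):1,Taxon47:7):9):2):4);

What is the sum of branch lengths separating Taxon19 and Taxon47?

28

The path runs Taxon19 → … → MRCA → … → Taxon47; the MRCA is the node subtending (((Taxon54,(Taxon26,Taxon19)),Taxon27),((Taxon4,(Taxon11,Taxon22)),((Taxon38,Taxon14),Taxon47))).
Branch lengths along that path: 3 + 1 + 5 + 1 + 2 + 9 + 7 = 28.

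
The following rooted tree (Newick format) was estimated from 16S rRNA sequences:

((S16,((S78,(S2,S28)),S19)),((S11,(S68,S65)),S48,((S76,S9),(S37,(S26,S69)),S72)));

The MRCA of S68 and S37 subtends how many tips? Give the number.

The MRCA of S68 and S37 is the node subtending ((S11,(S68,S65)),S48,((S76,S9),(S37,(S26,S69)),S72)).
That clade contains 10 terminal taxa: S11, S26, S37, S48, S65, S68, S69, S72, S76, S9.

10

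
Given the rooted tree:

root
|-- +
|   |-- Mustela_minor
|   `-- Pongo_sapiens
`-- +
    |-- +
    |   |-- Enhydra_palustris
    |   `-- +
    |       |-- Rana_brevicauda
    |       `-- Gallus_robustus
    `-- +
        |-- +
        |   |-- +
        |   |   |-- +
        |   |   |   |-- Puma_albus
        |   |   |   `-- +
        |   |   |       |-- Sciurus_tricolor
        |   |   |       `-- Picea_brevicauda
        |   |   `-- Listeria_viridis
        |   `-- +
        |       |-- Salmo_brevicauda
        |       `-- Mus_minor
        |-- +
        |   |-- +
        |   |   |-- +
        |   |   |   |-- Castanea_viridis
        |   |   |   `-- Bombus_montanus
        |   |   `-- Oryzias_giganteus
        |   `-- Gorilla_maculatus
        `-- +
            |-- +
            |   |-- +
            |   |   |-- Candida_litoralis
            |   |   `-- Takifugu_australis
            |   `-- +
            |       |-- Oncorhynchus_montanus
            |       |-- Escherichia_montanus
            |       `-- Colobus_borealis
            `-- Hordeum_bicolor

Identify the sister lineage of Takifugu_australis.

Candida_litoralis

Takifugu_australis attaches to the tree at the node subtending (Candida_litoralis,Takifugu_australis).
The other lineage descending from that same node — the sister group — is the single tip Candida_litoralis.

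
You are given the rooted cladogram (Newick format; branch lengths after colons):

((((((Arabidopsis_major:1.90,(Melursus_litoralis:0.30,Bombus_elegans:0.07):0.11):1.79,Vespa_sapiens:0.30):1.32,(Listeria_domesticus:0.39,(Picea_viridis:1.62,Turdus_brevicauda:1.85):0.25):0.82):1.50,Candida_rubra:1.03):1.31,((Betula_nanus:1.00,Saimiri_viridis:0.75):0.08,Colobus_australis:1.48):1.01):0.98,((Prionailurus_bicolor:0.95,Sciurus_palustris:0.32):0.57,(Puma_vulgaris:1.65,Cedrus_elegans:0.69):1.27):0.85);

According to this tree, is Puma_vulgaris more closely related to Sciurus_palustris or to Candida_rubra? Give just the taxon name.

The MRCA of Puma_vulgaris and Sciurus_palustris subtends ((Prionailurus_bicolor,Sciurus_palustris),(Puma_vulgaris,Cedrus_elegans)) (4 taxa).
The MRCA of Puma_vulgaris and Candida_rubra is the root, subtending the entire tree (15 taxa).
The first is nested inside the second, so Puma_vulgaris shares a more recent common ancestor with Sciurus_palustris.

Sciurus_palustris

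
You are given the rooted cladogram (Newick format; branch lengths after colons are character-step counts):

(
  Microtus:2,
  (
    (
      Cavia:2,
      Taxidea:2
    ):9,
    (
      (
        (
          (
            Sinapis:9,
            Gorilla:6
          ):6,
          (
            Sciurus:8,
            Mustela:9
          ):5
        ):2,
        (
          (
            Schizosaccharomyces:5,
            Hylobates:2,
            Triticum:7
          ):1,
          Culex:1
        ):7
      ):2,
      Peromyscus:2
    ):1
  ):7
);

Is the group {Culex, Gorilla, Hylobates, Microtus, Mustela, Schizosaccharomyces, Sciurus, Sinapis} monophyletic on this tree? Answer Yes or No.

The MRCA of the listed taxa is the root, so the smallest clade containing them is the whole tree.
That clade also contains Cavia, Peromyscus, Taxidea, Triticum, which are not in the proposed group, so the group is not monophyletic.

No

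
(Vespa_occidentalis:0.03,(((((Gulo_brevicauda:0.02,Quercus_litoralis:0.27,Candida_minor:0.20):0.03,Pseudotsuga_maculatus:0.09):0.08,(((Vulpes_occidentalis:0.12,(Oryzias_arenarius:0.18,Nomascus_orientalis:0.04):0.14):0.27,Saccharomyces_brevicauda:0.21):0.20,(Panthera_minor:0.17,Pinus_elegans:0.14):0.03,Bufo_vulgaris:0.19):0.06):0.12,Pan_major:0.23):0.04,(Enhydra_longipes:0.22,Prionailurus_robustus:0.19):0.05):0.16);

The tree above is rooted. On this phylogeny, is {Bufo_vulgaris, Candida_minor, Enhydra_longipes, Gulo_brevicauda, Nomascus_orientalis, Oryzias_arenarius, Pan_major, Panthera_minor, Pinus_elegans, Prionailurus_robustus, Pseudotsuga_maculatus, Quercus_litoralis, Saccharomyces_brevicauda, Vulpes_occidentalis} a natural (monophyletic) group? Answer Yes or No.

Yes

The most recent common ancestor of these taxa subtends (((((Gulo_brevicauda,Quercus_litoralis,Candida_minor),Pseudotsuga_maculatus),(((Vulpes_occidentalis,(Oryzias_arenarius,Nomascus_orientalis)),Saccharomyces_brevicauda),(Panthera_minor,Pinus_elegans),Bufo_vulgaris)),Pan_major),(Enhydra_longipes,Prionailurus_robustus)).
That clade has exactly 14 tips — every listed taxon and nothing else — so the group is monophyletic.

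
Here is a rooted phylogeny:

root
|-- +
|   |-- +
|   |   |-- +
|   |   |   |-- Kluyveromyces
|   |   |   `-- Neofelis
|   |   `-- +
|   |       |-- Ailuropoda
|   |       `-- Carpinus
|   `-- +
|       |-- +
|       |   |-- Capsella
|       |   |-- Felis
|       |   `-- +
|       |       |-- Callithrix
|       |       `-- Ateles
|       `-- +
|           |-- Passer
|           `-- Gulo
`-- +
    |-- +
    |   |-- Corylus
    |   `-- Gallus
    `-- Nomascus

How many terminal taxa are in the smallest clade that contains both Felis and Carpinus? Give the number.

The MRCA of Felis and Carpinus is the node subtending (((Kluyveromyces,Neofelis),(Ailuropoda,Carpinus)),((Capsella,Felis,(Callithrix,Ateles)),(Passer,Gulo))).
That clade contains 10 terminal taxa: Ailuropoda, Ateles, Callithrix, Capsella, Carpinus, Felis, Gulo, Kluyveromyces, Neofelis, Passer.

10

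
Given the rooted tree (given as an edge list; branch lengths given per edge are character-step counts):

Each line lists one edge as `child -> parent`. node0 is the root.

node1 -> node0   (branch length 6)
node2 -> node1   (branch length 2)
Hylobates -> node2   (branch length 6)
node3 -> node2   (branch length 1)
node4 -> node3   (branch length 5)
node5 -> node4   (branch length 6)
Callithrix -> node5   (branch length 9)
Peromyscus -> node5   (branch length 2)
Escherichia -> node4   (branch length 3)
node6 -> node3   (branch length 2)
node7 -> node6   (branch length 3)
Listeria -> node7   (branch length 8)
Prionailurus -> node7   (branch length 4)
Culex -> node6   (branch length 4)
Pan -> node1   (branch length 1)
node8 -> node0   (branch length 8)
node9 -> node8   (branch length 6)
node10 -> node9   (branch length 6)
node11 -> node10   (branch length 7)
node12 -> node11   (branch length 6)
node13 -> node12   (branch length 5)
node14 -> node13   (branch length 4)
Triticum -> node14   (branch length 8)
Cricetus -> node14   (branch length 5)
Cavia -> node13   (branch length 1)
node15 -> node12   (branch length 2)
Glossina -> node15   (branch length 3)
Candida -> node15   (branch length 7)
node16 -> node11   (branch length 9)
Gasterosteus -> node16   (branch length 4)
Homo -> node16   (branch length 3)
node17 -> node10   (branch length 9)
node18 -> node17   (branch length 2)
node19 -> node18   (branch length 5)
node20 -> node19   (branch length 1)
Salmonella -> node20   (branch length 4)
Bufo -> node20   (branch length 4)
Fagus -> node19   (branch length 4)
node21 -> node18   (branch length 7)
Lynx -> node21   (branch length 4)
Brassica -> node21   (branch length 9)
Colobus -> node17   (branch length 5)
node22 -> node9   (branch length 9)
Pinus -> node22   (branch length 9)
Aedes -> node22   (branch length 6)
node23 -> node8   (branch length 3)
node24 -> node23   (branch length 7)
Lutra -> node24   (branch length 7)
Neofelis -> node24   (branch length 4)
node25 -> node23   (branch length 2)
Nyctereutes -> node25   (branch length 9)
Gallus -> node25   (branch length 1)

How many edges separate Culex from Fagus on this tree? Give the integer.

The MRCA of Culex and Fagus is the root of the tree.
From Culex up to that node: 5 branches. From Fagus up to the same node: 7 branches. Total: 5 + 7 = 12.

12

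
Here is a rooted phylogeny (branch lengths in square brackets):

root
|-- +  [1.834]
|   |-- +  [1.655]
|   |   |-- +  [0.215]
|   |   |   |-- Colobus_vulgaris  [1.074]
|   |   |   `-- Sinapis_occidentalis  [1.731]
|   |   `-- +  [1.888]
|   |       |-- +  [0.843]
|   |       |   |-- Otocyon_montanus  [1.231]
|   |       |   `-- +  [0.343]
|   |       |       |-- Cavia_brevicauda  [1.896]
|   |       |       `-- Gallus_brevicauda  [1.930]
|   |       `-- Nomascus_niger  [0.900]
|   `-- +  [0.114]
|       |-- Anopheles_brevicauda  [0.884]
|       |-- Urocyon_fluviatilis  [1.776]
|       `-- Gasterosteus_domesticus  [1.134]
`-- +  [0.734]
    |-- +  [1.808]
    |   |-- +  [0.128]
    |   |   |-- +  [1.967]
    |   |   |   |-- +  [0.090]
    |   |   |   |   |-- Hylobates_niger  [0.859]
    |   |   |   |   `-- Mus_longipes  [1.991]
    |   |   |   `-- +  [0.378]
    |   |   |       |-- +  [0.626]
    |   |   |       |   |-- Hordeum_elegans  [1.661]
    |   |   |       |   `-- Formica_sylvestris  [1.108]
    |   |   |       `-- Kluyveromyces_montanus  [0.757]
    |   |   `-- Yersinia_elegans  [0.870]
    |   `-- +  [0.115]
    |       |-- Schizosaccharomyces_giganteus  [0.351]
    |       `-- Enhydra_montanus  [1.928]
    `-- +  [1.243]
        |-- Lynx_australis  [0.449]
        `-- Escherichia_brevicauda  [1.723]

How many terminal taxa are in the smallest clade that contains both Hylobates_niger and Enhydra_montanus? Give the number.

8

The MRCA of Hylobates_niger and Enhydra_montanus is the node subtending ((((Hylobates_niger,Mus_longipes),((Hordeum_elegans,Formica_sylvestris),Kluyveromyces_montanus)),Yersinia_elegans),(Schizosaccharomyces_giganteus,Enhydra_montanus)).
That clade contains 8 terminal taxa: Enhydra_montanus, Formica_sylvestris, Hordeum_elegans, Hylobates_niger, Kluyveromyces_montanus, Mus_longipes, Schizosaccharomyces_giganteus, Yersinia_elegans.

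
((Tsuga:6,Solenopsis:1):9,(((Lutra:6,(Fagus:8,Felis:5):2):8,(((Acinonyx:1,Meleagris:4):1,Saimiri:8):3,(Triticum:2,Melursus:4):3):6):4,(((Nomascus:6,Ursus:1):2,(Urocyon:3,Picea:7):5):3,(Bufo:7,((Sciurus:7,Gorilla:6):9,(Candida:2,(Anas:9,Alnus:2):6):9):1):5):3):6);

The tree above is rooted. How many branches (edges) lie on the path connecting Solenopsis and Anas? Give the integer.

The MRCA of Solenopsis and Anas is the root of the tree.
From Solenopsis up to that node: 2 branches. From Anas up to the same node: 7 branches. Total: 2 + 7 = 9.

9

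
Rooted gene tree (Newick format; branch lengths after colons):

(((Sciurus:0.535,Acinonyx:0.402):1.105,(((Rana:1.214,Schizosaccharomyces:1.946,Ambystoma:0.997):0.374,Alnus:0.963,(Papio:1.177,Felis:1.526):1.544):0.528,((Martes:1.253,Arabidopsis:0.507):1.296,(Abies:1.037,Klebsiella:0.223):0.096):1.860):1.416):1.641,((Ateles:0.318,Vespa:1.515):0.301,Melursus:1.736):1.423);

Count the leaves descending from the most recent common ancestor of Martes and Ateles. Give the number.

The MRCA of Martes and Ateles is the root, so the clade is the entire tree.
That clade contains 15 terminal taxa: Abies, Acinonyx, Alnus, Ambystoma, Arabidopsis, Ateles, Felis, Klebsiella, Martes, Melursus, Papio, Rana, Schizosaccharomyces, Sciurus, Vespa.

15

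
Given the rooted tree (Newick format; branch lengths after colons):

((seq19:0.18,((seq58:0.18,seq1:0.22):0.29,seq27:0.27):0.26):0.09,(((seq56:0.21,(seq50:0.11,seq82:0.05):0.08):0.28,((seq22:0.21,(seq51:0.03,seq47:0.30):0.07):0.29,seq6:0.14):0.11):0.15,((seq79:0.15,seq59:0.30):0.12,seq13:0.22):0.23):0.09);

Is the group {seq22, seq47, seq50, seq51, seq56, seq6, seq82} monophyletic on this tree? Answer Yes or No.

The most recent common ancestor of these taxa subtends ((seq56,(seq50,seq82)),((seq22,(seq51,seq47)),seq6)).
That clade has exactly 7 tips — every listed taxon and nothing else — so the group is monophyletic.

Yes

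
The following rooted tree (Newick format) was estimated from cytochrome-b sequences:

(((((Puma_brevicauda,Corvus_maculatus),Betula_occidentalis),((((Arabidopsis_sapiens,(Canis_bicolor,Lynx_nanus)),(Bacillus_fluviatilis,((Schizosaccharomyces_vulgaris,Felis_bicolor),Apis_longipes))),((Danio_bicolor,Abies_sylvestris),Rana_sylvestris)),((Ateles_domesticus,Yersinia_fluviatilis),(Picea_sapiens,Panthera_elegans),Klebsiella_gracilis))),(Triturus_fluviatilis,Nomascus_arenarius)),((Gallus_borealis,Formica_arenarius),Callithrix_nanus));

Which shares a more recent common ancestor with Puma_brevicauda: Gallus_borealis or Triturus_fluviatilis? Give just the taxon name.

Triturus_fluviatilis

The MRCA of Puma_brevicauda and Triturus_fluviatilis subtends ((((Puma_brevicauda,Corvus_maculatus),Betula_occidentalis),((((Arabidopsis_sapiens,(Canis_bicolor,Lynx_nanus)),(Bacillus_fluviatilis,((Schizosaccharomyces_vulgaris,Felis_bicolor),Apis_longipes))),((Danio_bicolor,Abies_sylvestris),Rana_sylvestris)),((Ateles_domesticus,Yersinia_fluviatilis),(Picea_sapiens,Panthera_elegans),Klebsiella_gracilis))),(Triturus_fluviatilis,Nomascus_arenarius)) (20 taxa).
The MRCA of Puma_brevicauda and Gallus_borealis is the root, subtending the entire tree (23 taxa).
The first is nested inside the second, so Puma_brevicauda shares a more recent common ancestor with Triturus_fluviatilis.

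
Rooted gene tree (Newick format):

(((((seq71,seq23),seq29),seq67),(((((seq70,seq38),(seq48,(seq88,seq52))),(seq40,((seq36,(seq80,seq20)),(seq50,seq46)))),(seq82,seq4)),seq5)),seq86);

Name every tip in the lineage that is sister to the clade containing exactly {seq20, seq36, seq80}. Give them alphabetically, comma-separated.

The clade containing exactly {seq20, seq36, seq80} attaches to the tree at the node subtending ((seq36,(seq80,seq20)),(seq50,seq46)).
The other lineage descending from that same node — the sister group — is (seq50,seq46); its 2 tips in alphabetical order are the answer.

seq46, seq50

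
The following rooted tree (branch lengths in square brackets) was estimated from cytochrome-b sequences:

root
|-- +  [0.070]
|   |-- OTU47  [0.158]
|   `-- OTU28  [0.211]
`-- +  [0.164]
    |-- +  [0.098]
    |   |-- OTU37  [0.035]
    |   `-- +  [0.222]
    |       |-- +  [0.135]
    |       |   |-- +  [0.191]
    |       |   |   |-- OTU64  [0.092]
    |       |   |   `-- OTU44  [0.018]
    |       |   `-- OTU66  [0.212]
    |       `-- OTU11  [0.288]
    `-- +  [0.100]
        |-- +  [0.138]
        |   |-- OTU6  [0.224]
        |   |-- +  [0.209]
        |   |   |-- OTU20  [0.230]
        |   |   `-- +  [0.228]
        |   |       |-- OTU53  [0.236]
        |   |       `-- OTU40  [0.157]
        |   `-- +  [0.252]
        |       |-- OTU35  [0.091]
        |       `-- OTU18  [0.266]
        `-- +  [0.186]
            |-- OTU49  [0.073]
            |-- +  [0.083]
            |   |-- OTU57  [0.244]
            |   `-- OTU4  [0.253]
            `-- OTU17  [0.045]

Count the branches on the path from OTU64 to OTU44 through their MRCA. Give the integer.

The MRCA of OTU64 and OTU44 is the node subtending (OTU64,OTU44).
From OTU64 up to that node: 1 branch. From OTU44 up to the same node: 1 branch. Total: 1 + 1 = 2.

2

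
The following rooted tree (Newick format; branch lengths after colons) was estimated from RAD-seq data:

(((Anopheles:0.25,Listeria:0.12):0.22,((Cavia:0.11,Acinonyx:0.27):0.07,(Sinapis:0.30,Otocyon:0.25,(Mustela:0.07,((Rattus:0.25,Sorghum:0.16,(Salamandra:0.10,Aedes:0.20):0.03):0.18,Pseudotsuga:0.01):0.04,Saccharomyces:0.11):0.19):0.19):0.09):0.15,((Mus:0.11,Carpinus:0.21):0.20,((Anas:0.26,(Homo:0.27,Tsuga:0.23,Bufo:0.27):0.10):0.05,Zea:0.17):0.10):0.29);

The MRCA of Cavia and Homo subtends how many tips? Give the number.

The MRCA of Cavia and Homo is the root, so the clade is the entire tree.
That clade contains 20 terminal taxa: Acinonyx, Aedes, Anas, Anopheles, Bufo, Carpinus, Cavia, Homo, Listeria, Mus, Mustela, Otocyon, Pseudotsuga, Rattus, Saccharomyces, Salamandra, Sinapis, Sorghum, Tsuga, Zea.

20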